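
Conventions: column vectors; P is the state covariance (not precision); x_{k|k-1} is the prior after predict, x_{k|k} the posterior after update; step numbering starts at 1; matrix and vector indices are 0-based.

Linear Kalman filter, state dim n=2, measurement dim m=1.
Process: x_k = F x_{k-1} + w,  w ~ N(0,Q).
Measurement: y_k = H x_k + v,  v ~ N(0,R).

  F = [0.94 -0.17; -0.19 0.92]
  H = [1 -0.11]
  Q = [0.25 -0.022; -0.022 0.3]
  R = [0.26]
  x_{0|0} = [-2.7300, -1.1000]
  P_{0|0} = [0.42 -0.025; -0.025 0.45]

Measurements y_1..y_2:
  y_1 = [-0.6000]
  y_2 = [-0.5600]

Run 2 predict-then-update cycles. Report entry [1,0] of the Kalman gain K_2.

step 1: x^-=[-2.3792, -0.4933]  P^-=[0.6421 -0.1898; -0.1898 0.7048]  S=[0.9524]  K=[0.6961; -0.2807]  nu=[1.7249]  x^+=[-1.1784, -0.9775]  P^+=[0.1806 -0.0037; -0.0037 0.6297]
step 2: x^-=[-0.9415, -0.6754]  P^-=[0.4290 -0.1561; -0.1561 0.8408]  S=[0.7335]  K=[0.6082; -0.3389]  nu=[0.3073]  x^+=[-0.7547, -0.7795]  P^+=[0.1576 -0.0049; -0.0049 0.7566]

K[1,0] = -0.3389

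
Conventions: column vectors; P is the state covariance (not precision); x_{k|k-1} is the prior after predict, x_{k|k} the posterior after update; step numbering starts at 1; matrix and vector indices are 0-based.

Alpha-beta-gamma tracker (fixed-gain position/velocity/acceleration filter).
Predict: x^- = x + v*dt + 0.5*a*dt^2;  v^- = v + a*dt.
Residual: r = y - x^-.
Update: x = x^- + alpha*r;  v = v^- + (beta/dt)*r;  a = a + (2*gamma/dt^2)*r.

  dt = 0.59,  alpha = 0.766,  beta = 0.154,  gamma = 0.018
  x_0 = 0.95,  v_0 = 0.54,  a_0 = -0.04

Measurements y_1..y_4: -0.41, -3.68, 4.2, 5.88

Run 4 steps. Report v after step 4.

step 1: x_pred=1.2616  r=-1.6716  x^+=-0.0188  v^+=0.0801  a^+=-0.2129
step 2: x_pred=-0.0086  r=-3.6714  x^+=-2.8209  v^+=-1.0038  a^+=-0.5926
step 3: x_pred=-3.5163  r=7.7163  x^+=2.3944  v^+=0.6607  a^+=0.2054
step 4: x_pred=2.8199  r=3.0601  x^+=5.1639  v^+=1.5806  a^+=0.5219

v_post = 1.5806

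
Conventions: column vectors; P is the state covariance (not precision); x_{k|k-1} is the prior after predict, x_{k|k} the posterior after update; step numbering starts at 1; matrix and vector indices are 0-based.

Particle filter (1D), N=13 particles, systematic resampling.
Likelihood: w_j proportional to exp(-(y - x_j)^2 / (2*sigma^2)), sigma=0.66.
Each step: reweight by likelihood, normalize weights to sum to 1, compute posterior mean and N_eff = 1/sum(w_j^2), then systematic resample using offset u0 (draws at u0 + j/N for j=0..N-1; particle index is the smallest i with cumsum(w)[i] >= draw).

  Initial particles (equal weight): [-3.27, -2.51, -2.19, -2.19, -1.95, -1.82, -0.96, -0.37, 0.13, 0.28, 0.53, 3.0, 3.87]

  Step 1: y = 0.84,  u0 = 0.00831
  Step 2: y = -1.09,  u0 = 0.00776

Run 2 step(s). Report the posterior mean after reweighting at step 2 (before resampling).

step 1: w=[0.0000, 0.0000, 0.0000, 0.0000, 0.0001, 0.0001, 0.0102, 0.0786, 0.2366, 0.2944, 0.3779, 0.0020, 0.0000]  mean=0.2802  Neff=3.4272  idx=[6, 7, 8, 8, 8, 9, 9, 9, 10, 10, 10, 10, 10]
step 2: w=[0.3674, 0.2066, 0.0679, 0.0679, 0.0679, 0.0434, 0.0434, 0.0434, 0.0184, 0.0184, 0.0184, 0.0184, 0.0184]  mean=-0.3174  Neff=5.0292  idx=[0, 0, 0, 0, 0, 1, 1, 1, 2, 3, 4, 6, 9]

post_mean = -0.3174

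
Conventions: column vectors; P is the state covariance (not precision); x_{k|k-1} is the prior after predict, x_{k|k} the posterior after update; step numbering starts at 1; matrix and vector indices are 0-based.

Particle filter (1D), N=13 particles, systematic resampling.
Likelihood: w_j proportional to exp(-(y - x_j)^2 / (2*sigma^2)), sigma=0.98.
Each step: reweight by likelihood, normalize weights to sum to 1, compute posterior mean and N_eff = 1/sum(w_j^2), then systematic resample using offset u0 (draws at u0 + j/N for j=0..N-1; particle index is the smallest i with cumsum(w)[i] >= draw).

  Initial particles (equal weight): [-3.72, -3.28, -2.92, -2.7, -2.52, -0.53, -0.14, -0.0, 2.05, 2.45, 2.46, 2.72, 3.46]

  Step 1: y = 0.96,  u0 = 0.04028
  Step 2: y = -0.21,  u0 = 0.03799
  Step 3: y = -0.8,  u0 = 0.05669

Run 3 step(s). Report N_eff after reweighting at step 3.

N_eff = 12.8526

step 1: w=[0.0000, 0.0000, 0.0001, 0.0003, 0.0006, 0.1096, 0.1855, 0.2156, 0.1876, 0.1096, 0.1080, 0.0694, 0.0135]  mean=1.0672  Neff=6.3776  idx=[5, 6, 6, 6, 7, 7, 7, 8, 8, 9, 10, 10, 11]
step 2: w=[0.1336, 0.1405, 0.1405, 0.1405, 0.1377, 0.1377, 0.1377, 0.0099, 0.0099, 0.0035, 0.0034, 0.0034, 0.0016]  mean=-0.0594  Neff=7.4518  idx=[0, 0, 1, 1, 2, 3, 3, 4, 4, 5, 5, 6, 6]
step 3: w=[0.0943, 0.0943, 0.0781, 0.0781, 0.0781, 0.0781, 0.0781, 0.0702, 0.0702, 0.0702, 0.0702, 0.0702, 0.0702]  mean=-0.1546  Neff=12.8526  idx=[0, 1, 2, 3, 4, 5, 6, 7, 8, 9, 10, 11, 12]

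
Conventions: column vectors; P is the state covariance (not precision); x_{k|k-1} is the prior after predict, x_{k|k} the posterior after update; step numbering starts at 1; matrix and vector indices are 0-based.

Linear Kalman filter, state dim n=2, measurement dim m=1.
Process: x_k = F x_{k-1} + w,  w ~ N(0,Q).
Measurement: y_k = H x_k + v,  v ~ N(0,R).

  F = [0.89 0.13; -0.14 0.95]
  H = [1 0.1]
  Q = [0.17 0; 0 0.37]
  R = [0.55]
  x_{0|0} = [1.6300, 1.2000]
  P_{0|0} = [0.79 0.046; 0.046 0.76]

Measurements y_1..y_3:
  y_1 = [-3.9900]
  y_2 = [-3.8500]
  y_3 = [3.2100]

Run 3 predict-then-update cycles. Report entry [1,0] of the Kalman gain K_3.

step 1: x^-=[1.6067, 0.9118]  P^-=[0.8192 0.0335; 0.0335 1.0591]  S=[1.3865]  K=[0.5933; 0.1005]  nu=[-5.6879]  x^+=[-1.7678, 0.3400]  P^+=[0.3312 -0.0492; -0.0492 1.0451]
step 2: x^-=[-1.5291, 0.5705]  P^-=[0.4386 0.0471; 0.0471 1.3328]  S=[1.0114]  K=[0.4384; 0.1783]  nu=[-2.3779]  x^+=[-2.5715, 0.1464]  P^+=[0.2443 -0.0320; -0.0320 1.3007]
step 3: x^-=[-2.2696, 0.4991]  P^-=[0.3781 0.1037; 0.1037 1.5571]  S=[0.9644]  K=[0.4028; 0.2690]  nu=[5.4297]  x^+=[-0.0825, 1.9598]  P^+=[0.2216 -0.0008; -0.0008 1.4873]

K[1,0] = 0.2690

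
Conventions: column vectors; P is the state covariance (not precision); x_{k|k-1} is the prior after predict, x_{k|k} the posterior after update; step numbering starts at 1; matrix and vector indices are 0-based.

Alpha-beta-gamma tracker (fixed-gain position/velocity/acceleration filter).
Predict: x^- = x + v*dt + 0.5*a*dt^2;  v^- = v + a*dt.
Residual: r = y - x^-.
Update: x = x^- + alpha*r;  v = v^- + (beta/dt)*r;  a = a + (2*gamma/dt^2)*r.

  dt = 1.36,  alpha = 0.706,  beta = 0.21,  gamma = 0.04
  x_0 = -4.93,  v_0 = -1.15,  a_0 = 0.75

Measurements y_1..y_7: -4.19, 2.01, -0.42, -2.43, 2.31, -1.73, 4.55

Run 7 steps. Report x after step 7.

x_post = 4.4655

step 1: x_pred=-5.8004  r=1.6104  x^+=-4.6635  v^+=0.1187  a^+=0.8197
step 2: x_pred=-3.7441  r=5.7541  x^+=0.3183  v^+=2.1219  a^+=1.0685
step 3: x_pred=4.1923  r=-4.6123  x^+=0.9360  v^+=2.8629  a^+=0.8690
step 4: x_pred=5.6332  r=-8.0632  x^+=-0.0594  v^+=2.7997  a^+=0.5203
step 5: x_pred=4.2294  r=-1.9194  x^+=2.8743  v^+=3.2109  a^+=0.4373
step 6: x_pred=7.6456  r=-9.3756  x^+=1.0264  v^+=2.3579  a^+=0.0317
step 7: x_pred=4.2626  r=0.2874  x^+=4.4655  v^+=2.4455  a^+=0.0442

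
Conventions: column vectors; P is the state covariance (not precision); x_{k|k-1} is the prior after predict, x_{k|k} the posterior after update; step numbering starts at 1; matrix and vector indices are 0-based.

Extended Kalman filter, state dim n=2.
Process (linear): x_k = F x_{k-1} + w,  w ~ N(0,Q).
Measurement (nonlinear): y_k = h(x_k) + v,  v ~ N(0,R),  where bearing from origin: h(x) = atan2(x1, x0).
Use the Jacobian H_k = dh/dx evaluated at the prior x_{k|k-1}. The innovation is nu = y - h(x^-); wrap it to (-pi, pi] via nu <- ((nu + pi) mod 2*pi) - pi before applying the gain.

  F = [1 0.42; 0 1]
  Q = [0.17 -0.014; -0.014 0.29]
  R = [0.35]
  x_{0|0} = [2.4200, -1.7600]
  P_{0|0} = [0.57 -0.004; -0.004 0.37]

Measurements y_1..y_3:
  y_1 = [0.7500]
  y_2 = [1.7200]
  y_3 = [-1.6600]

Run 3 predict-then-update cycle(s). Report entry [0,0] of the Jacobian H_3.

H_jac[0,0] = -0.0379

step 1: x^-=[1.6808, -1.7600]  P^-=[0.8019 0.1374; 0.1374 0.6600]  H_jac=[0.2972 0.2838]  S=[0.4971]  K=[0.5578; 0.4589]  nu=[1.5584]  x^+=[2.5500, -1.0449]  P^+=[0.6472 0.0102; 0.0102 0.5553]
step 2: x^-=[2.1112, -1.0449]  P^-=[0.9237 0.2294; 0.2294 0.8453]  H_jac=[0.1883 0.3805]  S=[0.5380]  K=[0.4855; 0.6781]  nu=[2.1796]  x^+=[3.1695, 0.4331]  P^+=[0.7969 0.0523; 0.0523 0.5979]
step 3: x^-=[3.3514, 0.4331]  P^-=[1.1163 0.2894; 0.2894 0.8879]  H_jac=[-0.0379 0.2935]  S=[0.4216]  K=[0.1010; 0.5920]  nu=[-1.7885]  x^+=[3.1707, -0.6257]  P^+=[1.1120 0.2642; 0.2642 0.7402]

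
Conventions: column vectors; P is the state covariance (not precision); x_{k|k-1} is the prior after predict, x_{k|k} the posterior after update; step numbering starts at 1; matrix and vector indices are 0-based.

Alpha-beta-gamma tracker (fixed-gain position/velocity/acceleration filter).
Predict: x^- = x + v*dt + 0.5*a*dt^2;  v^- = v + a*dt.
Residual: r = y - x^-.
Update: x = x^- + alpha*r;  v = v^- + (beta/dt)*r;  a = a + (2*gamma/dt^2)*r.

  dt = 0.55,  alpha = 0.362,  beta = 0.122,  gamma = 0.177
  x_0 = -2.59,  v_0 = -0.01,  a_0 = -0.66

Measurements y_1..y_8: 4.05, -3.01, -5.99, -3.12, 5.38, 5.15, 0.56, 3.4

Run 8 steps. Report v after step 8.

v_post = 8.4521

step 1: x_pred=-2.6953  r=6.7453  x^+=-0.2535  v^+=1.1232  a^+=7.2337
step 2: x_pred=1.4584  r=-4.4684  x^+=-0.1592  v^+=4.1106  a^+=2.0046
step 3: x_pred=2.4048  r=-8.3948  x^+=-0.6341  v^+=3.3510  a^+=-7.8194
step 4: x_pred=0.0263  r=-3.1463  x^+=-1.1127  v^+=-1.6476  a^+=-11.5014
step 5: x_pred=-3.7584  r=9.1384  x^+=-0.4503  v^+=-5.9463  a^+=-0.8071
step 6: x_pred=-3.8428  r=8.9928  x^+=-0.5874  v^+=-4.3954  a^+=9.7167
step 7: x_pred=-1.5353  r=2.0953  x^+=-0.7768  v^+=1.4135  a^+=12.1687
step 8: x_pred=1.8412  r=1.5588  x^+=2.4055  v^+=8.4521  a^+=13.9929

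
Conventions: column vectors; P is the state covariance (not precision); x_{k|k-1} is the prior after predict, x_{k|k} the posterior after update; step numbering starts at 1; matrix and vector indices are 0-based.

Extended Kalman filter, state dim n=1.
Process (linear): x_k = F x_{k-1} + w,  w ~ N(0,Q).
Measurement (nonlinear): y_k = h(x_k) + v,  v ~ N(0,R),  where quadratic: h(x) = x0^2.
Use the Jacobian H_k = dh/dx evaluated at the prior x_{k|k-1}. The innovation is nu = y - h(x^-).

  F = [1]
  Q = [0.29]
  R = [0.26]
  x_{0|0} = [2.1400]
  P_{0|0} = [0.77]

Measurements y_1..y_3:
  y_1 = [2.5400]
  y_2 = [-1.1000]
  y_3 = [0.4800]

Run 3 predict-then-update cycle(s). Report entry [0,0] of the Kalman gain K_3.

step 1: x^-=[2.1400]  P^-=[1.0600]  H_jac=[4.2800]  S=[19.6775]  K=[0.2306]  nu=[-2.0396]  x^+=[1.6698]  P^+=[0.0140]
step 2: x^-=[1.6698]  P^-=[0.3040]  H_jac=[3.3395]  S=[3.6504]  K=[0.2781]  nu=[-3.8881]  x^+=[0.5884]  P^+=[0.0217]
step 3: x^-=[0.5884]  P^-=[0.3117]  H_jac=[1.1768]  S=[0.6916]  K=[0.5303]  nu=[0.1338]  x^+=[0.6594]  P^+=[0.1172]

K[0,0] = 0.5303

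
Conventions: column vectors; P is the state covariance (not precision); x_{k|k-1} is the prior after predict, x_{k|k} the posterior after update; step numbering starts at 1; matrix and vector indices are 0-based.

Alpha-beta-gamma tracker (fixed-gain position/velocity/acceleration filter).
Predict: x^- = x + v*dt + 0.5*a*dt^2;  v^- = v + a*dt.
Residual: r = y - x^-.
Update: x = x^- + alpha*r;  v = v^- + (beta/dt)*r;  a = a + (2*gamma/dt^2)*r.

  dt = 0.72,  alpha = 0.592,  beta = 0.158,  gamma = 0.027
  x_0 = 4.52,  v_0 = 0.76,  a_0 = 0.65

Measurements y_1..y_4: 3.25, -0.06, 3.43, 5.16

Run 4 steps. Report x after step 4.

step 1: x_pred=5.2357  r=-1.9857  x^+=4.0602  v^+=0.7923  a^+=0.4432
step 2: x_pred=4.7454  r=-4.8054  x^+=1.9006  v^+=0.0568  a^+=-0.0574
step 3: x_pred=1.9266  r=1.5034  x^+=2.8166  v^+=0.3454  a^+=0.0992
step 4: x_pred=3.0910  r=2.0690  x^+=4.3158  v^+=0.8708  a^+=0.3147

x_post = 4.3158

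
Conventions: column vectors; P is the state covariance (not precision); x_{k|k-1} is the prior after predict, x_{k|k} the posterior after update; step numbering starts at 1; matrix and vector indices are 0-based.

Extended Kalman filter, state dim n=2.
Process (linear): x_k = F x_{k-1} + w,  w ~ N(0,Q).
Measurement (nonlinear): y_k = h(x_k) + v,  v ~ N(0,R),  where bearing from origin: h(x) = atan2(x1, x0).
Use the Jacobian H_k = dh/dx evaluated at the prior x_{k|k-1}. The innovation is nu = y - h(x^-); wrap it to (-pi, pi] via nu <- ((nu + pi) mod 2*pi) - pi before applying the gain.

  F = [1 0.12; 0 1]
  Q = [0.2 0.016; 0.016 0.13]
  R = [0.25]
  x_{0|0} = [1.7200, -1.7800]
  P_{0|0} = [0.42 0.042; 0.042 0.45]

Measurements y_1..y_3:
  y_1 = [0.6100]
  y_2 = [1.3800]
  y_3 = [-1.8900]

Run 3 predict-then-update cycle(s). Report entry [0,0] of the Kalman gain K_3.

K[0,0] = 0.0054

step 1: x^-=[1.5064, -1.7800]  P^-=[0.6366 0.1120; 0.1120 0.5800]  H_jac=[0.3273 0.2770]  S=[0.3830]  K=[0.6250; 0.5152]  nu=[1.4785]  x^+=[2.4305, -1.0183]  P^+=[0.4869 -0.0113; -0.0113 0.4783]
step 2: x^-=[2.3083, -1.0183]  P^-=[0.6911 0.0621; 0.0621 0.6083]  H_jac=[0.1600 0.3626]  S=[0.3549]  K=[0.3750; 0.6496]  nu=[1.7955]  x^+=[2.9815, 0.1480]  P^+=[0.6412 -0.0244; -0.0244 0.4586]
step 3: x^-=[2.9992, 0.1480]  P^-=[0.8420 0.0466; 0.0466 0.5886]  H_jac=[-0.0164 0.3326]  S=[0.3148]  K=[0.0054; 0.6194]  nu=[-1.9393]  x^+=[2.9888, -1.0531]  P^+=[0.8419 0.0456; 0.0456 0.4678]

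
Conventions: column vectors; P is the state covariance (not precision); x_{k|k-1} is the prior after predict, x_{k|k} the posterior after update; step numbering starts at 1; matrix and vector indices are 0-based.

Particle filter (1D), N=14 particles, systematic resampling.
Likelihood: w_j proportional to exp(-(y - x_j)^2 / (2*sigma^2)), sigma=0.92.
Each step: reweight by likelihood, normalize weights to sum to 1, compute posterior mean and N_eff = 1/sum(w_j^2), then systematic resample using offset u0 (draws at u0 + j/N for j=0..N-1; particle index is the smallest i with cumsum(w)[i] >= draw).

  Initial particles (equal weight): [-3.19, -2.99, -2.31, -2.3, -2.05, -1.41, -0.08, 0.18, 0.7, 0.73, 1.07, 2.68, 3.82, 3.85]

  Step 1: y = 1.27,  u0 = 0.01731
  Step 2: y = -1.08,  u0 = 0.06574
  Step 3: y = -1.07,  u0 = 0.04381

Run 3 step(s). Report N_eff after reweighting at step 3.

N_eff = 10.0470

step 1: w=[0.0000, 0.0000, 0.0001, 0.0001, 0.0004, 0.0037, 0.0886, 0.1288, 0.2145, 0.2188, 0.2539, 0.0803, 0.0056, 0.0051]  mean=0.8471  Neff=5.2823  idx=[6, 6, 7, 8, 8, 8, 9, 9, 9, 10, 10, 10, 10, 11]
step 2: w=[0.2086, 0.2086, 0.1474, 0.0580, 0.0580, 0.0580, 0.0544, 0.0544, 0.0544, 0.0245, 0.0245, 0.0245, 0.0245, 0.0001]  mean=0.3393  Neff=7.6831  idx=[0, 0, 0, 1, 1, 2, 2, 3, 4, 5, 6, 8, 9, 12]
step 3: w=[0.1246, 0.1246, 0.1246, 0.1246, 0.1246, 0.0884, 0.0884, 0.0349, 0.0349, 0.0349, 0.0328, 0.0328, 0.0149, 0.0149]  mean=0.1350  Neff=10.0470  idx=[0, 0, 1, 2, 2, 3, 3, 4, 4, 5, 6, 7, 9, 12]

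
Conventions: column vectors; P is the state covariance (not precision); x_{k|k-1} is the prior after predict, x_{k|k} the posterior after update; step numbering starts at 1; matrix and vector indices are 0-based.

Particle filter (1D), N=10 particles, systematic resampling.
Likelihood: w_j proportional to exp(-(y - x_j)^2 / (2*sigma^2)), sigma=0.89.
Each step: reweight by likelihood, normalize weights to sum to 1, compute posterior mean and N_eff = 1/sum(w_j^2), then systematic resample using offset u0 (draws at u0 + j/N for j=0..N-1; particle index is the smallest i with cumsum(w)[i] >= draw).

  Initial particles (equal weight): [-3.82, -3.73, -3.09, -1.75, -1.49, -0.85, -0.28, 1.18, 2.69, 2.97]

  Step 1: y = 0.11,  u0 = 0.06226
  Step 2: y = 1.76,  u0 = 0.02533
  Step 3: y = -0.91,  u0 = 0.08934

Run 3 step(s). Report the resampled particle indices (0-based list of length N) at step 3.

resampled_idx = [0, 0, 0, 1, 1, 1, 1, 3, 6, 9]

step 1: w=[0.0000, 0.0000, 0.0007, 0.0492, 0.0869, 0.2444, 0.3973, 0.2123, 0.0065, 0.0025]  mean=-0.2615  Neff=3.6670  idx=[4, 5, 5, 5, 6, 6, 6, 6, 7, 7]
step 2: w=[0.0007, 0.0070, 0.0070, 0.0070, 0.0371, 0.0371, 0.0371, 0.0371, 0.4150, 0.4150]  mean=0.9192  Neff=2.8560  idx=[4, 6, 8, 8, 8, 8, 9, 9, 9, 9]
step 3: w=[0.3770, 0.3770, 0.0307, 0.0307, 0.0307, 0.0307, 0.0307, 0.0307, 0.0307, 0.0307]  mean=0.0791  Neff=3.4261  idx=[0, 0, 0, 1, 1, 1, 1, 3, 6, 9]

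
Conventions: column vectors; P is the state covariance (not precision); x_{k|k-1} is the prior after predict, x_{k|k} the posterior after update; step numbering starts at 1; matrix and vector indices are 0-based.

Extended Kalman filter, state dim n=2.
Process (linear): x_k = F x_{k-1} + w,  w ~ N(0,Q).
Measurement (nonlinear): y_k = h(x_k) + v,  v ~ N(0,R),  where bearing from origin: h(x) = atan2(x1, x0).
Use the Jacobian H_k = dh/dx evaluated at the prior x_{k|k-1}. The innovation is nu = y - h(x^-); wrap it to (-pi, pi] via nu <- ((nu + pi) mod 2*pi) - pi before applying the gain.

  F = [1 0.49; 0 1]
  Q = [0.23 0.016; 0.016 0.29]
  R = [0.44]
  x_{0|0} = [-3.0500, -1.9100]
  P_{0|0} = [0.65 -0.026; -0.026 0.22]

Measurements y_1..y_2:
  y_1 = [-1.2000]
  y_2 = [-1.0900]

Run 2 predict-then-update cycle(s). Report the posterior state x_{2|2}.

step 1: x^-=[-3.9859, -1.9100]  P^-=[0.9073 0.0978; 0.0978 0.5100]  H_jac=[0.0978 -0.2040]  S=[0.4660]  K=[0.1475; -0.2028]  nu=[1.4947]  x^+=[-3.7654, -2.2131]  P^+=[0.8972 0.1117; 0.1117 0.4908]
step 2: x^-=[-4.8498, -2.2131]  P^-=[1.3546 0.3683; 0.3683 0.7808]  H_jac=[0.0779 -0.1707]  S=[0.4612]  K=[0.0925; -0.2268]  nu=[1.6235]  x^+=[-4.6997, -2.5813]  P^+=[1.3506 0.3779; 0.3779 0.7571]

x_post = [-4.6997, -2.5813]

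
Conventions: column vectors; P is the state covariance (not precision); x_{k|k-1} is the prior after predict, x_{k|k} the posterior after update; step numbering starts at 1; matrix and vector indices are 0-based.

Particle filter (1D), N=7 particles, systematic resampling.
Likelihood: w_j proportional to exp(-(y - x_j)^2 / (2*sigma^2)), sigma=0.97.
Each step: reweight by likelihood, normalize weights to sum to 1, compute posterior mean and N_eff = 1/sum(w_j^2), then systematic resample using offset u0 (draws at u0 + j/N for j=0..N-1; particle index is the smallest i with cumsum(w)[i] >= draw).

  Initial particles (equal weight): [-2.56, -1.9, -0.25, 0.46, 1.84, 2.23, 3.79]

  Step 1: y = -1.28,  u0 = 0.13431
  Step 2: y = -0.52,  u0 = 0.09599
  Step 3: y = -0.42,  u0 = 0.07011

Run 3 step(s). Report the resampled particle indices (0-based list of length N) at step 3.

resampled_idx = [1, 2, 3, 4, 4, 5, 6]

step 1: w=[0.2083, 0.4056, 0.2831, 0.0995, 0.0028, 0.0007, 0.0000]  mean=-1.3219  Neff=3.3567  idx=[0, 1, 1, 1, 2, 2, 3]
step 2: w=[0.0294, 0.0976, 0.0976, 0.0976, 0.2583, 0.2583, 0.1612]  mean=-0.6866  Neff=5.2948  idx=[1, 3, 4, 4, 5, 5, 6]
step 3: w=[0.0597, 0.0597, 0.1884, 0.1884, 0.1884, 0.1884, 0.1268]  mean=-0.3571  Neff=6.0519  idx=[1, 2, 3, 4, 4, 5, 6]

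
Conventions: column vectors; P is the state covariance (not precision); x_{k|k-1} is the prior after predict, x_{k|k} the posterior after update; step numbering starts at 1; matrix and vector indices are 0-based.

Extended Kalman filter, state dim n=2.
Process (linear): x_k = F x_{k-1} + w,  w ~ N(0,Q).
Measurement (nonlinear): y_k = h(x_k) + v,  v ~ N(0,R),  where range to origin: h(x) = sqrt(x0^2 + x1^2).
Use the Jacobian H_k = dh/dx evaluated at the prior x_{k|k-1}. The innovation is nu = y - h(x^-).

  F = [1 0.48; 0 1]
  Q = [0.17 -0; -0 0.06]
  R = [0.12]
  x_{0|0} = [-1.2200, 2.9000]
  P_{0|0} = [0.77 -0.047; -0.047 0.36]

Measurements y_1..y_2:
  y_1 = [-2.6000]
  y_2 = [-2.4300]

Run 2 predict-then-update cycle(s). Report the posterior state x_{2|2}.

x_post = [2.5743, -0.8018]

step 1: x^-=[0.1720, 2.9000]  P^-=[0.9778 0.1258; 0.1258 0.4200]  H_jac=[0.0592 0.9982]  S=[0.5568]  K=[0.3295; 0.7663]  nu=[-5.5051]  x^+=[-1.6419, -1.3187]  P^+=[0.9174 -0.0148; -0.0148 0.0930]
step 2: x^-=[-2.2749, -1.3187]  P^-=[1.0946 0.0298; 0.0298 0.1530]  H_jac=[-0.8652 -0.5015]  S=[1.0037]  K=[-0.9584; -0.1022]  nu=[-5.0595]  x^+=[2.5743, -0.8018]  P^+=[0.1726 -0.0684; -0.0684 0.1425]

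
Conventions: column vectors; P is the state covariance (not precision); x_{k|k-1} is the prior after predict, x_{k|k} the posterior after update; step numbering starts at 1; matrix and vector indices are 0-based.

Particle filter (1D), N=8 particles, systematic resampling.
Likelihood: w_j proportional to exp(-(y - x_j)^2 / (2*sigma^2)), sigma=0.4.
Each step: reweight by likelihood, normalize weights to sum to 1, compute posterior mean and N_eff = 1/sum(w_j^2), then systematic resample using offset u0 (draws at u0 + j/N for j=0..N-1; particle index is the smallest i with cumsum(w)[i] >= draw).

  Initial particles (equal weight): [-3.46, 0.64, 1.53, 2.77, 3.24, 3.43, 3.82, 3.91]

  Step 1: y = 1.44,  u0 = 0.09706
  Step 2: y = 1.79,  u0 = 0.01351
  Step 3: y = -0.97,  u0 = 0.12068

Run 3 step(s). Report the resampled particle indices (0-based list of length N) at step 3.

resampled_idx = [0, 1, 2, 3, 4, 5, 6, 7]

step 1: w=[0.0000, 0.1214, 0.8749, 0.0036, 0.0000, 0.0000, 0.0000, 0.0000]  mean=1.4264  Neff=1.2816  idx=[1, 2, 2, 2, 2, 2, 2, 2]
step 2: w=[0.0028, 0.1425, 0.1425, 0.1425, 0.1425, 0.1425, 0.1425, 0.1425]  mean=1.5275  Neff=7.0393  idx=[1, 1, 2, 3, 4, 5, 6, 7]
step 3: w=[0.1250, 0.1250, 0.1250, 0.1250, 0.1250, 0.1250, 0.1250, 0.1250]  mean=1.5300  Neff=8.0000  idx=[0, 1, 2, 3, 4, 5, 6, 7]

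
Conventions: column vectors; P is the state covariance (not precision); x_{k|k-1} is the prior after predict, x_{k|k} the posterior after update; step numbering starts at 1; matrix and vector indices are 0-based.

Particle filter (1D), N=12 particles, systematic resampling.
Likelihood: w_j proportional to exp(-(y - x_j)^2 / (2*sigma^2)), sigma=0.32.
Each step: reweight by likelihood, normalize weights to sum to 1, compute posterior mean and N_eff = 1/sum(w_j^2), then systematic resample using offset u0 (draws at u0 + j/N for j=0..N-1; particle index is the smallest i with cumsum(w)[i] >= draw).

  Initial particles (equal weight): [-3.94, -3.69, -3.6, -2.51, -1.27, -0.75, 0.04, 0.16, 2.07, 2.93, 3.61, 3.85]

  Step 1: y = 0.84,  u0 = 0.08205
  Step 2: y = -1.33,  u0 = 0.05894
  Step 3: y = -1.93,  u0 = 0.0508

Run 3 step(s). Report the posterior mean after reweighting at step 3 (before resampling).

step 1: w=[0.0000, 0.0000, 0.0000, 0.0000, 0.0000, 0.0000, 0.2946, 0.7012, 0.0042, 0.0000, 0.0000, 0.0000]  mean=0.1326  Neff=1.7286  idx=[6, 6, 6, 7, 7, 7, 7, 7, 7, 7, 7, 8]
step 2: w=[0.2224, 0.2224, 0.2224, 0.0416, 0.0416, 0.0416, 0.0416, 0.0416, 0.0416, 0.0416, 0.0416, 0.0000]  mean=0.0800  Neff=6.1659  idx=[0, 0, 1, 1, 1, 2, 2, 2, 4, 6, 8, 10]
step 3: w=[0.1195, 0.1195, 0.1195, 0.1195, 0.1195, 0.1195, 0.1195, 0.1195, 0.0111, 0.0111, 0.0111, 0.0111]  mean=0.0453  Neff=8.7210  idx=[0, 1, 1, 2, 3, 3, 4, 5, 6, 6, 7, 9]

post_mean = 0.0453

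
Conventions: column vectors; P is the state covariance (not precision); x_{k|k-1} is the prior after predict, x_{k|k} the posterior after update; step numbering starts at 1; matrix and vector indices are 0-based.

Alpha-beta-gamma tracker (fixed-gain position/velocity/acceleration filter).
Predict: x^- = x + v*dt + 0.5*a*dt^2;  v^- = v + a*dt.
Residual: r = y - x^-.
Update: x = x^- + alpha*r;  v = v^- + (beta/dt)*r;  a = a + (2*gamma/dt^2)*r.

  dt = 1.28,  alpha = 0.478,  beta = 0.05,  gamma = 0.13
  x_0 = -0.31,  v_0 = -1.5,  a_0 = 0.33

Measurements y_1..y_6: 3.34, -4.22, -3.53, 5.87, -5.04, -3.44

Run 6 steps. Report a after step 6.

a_post = -1.3923

step 1: x_pred=-1.9597  r=5.2997  x^+=0.5736  v^+=-0.8706  a^+=1.1710
step 2: x_pred=0.4185  r=-4.6385  x^+=-1.7987  v^+=0.4471  a^+=0.4349
step 3: x_pred=-0.8701  r=-2.6599  x^+=-2.1415  v^+=0.8999  a^+=0.0128
step 4: x_pred=-0.9791  r=6.8491  x^+=2.2947  v^+=1.1839  a^+=1.0997
step 5: x_pred=4.7110  r=-9.7510  x^+=0.0500  v^+=2.2106  a^+=-0.4477
step 6: x_pred=2.5128  r=-5.9528  x^+=-0.3326  v^+=1.4050  a^+=-1.3923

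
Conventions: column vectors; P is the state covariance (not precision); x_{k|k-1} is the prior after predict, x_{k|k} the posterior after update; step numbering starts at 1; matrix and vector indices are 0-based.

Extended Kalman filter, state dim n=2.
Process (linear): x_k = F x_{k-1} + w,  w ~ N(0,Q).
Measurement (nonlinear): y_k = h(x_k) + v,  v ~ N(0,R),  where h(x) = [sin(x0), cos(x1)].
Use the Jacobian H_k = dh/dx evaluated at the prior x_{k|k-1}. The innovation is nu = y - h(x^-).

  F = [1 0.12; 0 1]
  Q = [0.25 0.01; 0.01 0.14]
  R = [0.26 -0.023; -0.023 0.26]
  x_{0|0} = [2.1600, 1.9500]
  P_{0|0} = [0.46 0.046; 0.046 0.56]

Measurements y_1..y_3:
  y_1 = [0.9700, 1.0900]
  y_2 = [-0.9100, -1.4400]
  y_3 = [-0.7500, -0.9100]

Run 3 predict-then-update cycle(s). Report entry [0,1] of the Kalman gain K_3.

step 1: x^-=[2.3940, 1.9500]  P^-=[0.7291 0.1232; 0.1232 0.7000]  H_jac=[-0.7333 0.0000; 0.0000 -0.9290]  S=[0.6521 0.0609; 0.0609 0.8641]  K=[-0.8129 -0.0751; -0.0687 -0.7477]  nu=[0.2901, 1.4602]  x^+=[2.0484, 0.8383]  P^+=[0.2859 0.0009; 0.0009 0.2076]
step 2: x^-=[2.1490, 0.8383]  P^-=[0.5391 0.0358; 0.0358 0.3476]  H_jac=[-0.5466 0.0000; 0.0000 -0.7435]  S=[0.4210 -0.0084; -0.0084 0.4521]  K=[-0.7012 -0.0720; -0.0580 -0.5726]  nu=[-1.7474, -2.1088]  x^+=[3.5262, 2.1471]  P^+=[0.3305 0.0035; 0.0035 0.1985]
step 3: x^-=[3.7838, 2.1471]  P^-=[0.5842 0.0373; 0.0373 0.3385]  H_jac=[-0.8008 0.0000; 0.0000 -0.8385]  S=[0.6346 0.0020; 0.0020 0.4979]  K=[-0.7370 -0.0598; -0.0452 -0.5697]  nu=[-0.1510, -0.3650]  x^+=[3.9170, 2.3619]  P^+=[0.2376 -0.0017; -0.0017 0.1754]

K[0,1] = -0.0598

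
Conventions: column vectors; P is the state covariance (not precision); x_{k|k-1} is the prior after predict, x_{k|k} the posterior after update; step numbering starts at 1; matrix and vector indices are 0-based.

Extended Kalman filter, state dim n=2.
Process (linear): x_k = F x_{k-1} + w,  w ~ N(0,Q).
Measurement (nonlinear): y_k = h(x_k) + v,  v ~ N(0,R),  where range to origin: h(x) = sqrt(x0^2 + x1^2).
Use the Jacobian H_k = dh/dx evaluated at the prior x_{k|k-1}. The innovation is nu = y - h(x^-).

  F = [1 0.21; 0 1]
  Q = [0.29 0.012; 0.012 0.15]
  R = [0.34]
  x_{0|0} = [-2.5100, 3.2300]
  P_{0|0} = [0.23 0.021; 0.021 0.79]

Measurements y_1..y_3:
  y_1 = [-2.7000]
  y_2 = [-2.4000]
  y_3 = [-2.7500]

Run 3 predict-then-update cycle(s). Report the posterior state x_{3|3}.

x_post = [-1.1944, -0.2181]

step 1: x^-=[-1.8317, 3.2300]  P^-=[0.5637 0.1989; 0.1989 0.9400]  H_jac=[-0.4933 0.8699]  S=[1.0177]  K=[-0.1032; 0.7070]  nu=[-6.4132]  x^+=[-1.1698, -1.3043]  P^+=[0.5528 0.2732; 0.2732 0.4313]
step 2: x^-=[-1.4437, -1.3043]  P^-=[0.9766 0.3757; 0.3757 0.5813]  H_jac=[-0.7420 -0.6704]  S=[1.5127]  K=[-0.6455; -0.4419]  nu=[-4.3457]  x^+=[1.3615, 0.6160]  P^+=[0.3462 -0.0558; -0.0558 0.2859]
step 3: x^-=[1.4909, 0.6160]  P^-=[0.6254 0.0162; 0.0162 0.4359]  H_jac=[0.9242 0.3819]  S=[0.9492]  K=[0.6154; 0.1912]  nu=[-4.3632]  x^+=[-1.1944, -0.2181]  P^+=[0.2658 -0.0954; -0.0954 0.4012]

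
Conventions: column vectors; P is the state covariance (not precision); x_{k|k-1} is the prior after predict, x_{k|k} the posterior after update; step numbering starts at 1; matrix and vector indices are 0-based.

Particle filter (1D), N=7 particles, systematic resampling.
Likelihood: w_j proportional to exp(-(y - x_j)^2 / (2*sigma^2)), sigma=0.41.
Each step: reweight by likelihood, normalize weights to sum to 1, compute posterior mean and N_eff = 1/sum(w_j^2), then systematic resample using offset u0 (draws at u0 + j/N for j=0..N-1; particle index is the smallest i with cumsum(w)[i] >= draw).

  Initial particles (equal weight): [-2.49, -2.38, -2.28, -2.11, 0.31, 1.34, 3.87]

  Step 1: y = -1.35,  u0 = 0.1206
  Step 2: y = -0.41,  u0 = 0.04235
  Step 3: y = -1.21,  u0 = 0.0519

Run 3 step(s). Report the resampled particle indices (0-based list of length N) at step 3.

resampled_idx = [0, 1, 2, 3, 4, 5, 6]

step 1: w=[0.0656, 0.1333, 0.2389, 0.5614, 0.0009, 0.0000, 0.0000]  mean=-2.2094  Neff=2.5362  idx=[1, 2, 2, 3, 3, 3, 3]
step 2: w=[0.0120, 0.0375, 0.0375, 0.2282, 0.2282, 0.2282, 0.2282]  mean=-2.1260  Neff=4.7319  idx=[1, 3, 4, 4, 5, 5, 6]
step 3: w=[0.0580, 0.1570, 0.1570, 0.1570, 0.1570, 0.1570, 0.1570]  mean=-2.1199  Neff=6.6111  idx=[0, 1, 2, 3, 4, 5, 6]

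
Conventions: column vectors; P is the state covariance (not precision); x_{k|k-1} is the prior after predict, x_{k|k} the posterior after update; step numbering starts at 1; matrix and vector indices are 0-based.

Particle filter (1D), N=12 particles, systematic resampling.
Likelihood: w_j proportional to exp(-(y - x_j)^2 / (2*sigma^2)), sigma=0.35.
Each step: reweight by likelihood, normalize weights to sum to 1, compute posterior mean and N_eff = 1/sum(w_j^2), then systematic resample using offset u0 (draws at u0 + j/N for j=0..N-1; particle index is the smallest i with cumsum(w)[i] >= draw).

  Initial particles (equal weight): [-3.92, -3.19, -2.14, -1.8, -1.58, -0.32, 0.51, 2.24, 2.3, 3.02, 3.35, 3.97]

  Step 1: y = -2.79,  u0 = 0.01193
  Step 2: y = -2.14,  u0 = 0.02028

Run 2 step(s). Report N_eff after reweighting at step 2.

step 1: w=[0.0075, 0.7178, 0.2459, 0.0253, 0.0035, 0.0000, 0.0000, 0.0000, 0.0000, 0.0000, 0.0000, 0.0000]  mean=-2.8966  Neff=1.7347  idx=[1, 1, 1, 1, 1, 1, 1, 1, 1, 2, 2, 2]
step 2: w=[0.0036, 0.0036, 0.0036, 0.0036, 0.0036, 0.0036, 0.0036, 0.0036, 0.0036, 0.3226, 0.3226, 0.3226]  mean=-2.1739  Neff=3.2021  idx=[5, 9, 9, 9, 9, 10, 10, 10, 11, 11, 11, 11]

N_eff = 3.2021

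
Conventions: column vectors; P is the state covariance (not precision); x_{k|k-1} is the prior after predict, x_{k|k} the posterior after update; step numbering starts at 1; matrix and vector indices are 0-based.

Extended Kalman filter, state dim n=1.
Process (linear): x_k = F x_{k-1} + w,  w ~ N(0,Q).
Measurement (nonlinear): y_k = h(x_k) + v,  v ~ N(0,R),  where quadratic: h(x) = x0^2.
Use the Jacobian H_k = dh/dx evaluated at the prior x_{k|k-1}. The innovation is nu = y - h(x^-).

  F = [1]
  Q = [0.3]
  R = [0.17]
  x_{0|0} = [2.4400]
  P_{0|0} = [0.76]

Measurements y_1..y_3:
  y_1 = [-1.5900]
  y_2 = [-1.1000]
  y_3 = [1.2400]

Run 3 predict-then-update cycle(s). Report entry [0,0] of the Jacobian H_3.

H_jac[0,0] = -0.0048

step 1: x^-=[2.4400]  P^-=[1.0600]  H_jac=[4.8800]  S=[25.4133]  K=[0.2035]  nu=[-7.5436]  x^+=[0.9045]  P^+=[0.0071]
step 2: x^-=[0.9045]  P^-=[0.3071]  H_jac=[1.8090]  S=[1.1750]  K=[0.4728]  nu=[-1.9182]  x^+=[-0.0024]  P^+=[0.0444]
step 3: x^-=[-0.0024]  P^-=[0.3444]  H_jac=[-0.0048]  S=[0.1700]  K=[-0.0097]  nu=[1.2400]  x^+=[-0.0144]  P^+=[0.3444]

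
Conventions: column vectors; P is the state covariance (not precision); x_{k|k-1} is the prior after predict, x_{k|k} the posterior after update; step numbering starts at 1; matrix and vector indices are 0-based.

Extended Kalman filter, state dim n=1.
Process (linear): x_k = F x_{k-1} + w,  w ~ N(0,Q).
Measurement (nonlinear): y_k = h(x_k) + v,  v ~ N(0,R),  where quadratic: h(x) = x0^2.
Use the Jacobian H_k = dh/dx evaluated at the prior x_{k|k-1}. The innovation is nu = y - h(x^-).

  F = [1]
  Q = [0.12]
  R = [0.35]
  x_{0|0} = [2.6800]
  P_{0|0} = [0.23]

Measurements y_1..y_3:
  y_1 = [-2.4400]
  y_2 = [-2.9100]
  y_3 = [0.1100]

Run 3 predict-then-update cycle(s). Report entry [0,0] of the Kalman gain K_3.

K[0,0] = -0.1934

step 1: x^-=[2.6800]  P^-=[0.3500]  H_jac=[5.3600]  S=[10.4054]  K=[0.1803]  nu=[-9.6224]  x^+=[0.9452]  P^+=[0.0118]
step 2: x^-=[0.9452]  P^-=[0.1318]  H_jac=[1.8903]  S=[0.8209]  K=[0.3035]  nu=[-3.8033]  x^+=[-0.2090]  P^+=[0.0562]
step 3: x^-=[-0.2090]  P^-=[0.1762]  H_jac=[-0.4179]  S=[0.3808]  K=[-0.1934]  nu=[0.0663]  x^+=[-0.2218]  P^+=[0.1619]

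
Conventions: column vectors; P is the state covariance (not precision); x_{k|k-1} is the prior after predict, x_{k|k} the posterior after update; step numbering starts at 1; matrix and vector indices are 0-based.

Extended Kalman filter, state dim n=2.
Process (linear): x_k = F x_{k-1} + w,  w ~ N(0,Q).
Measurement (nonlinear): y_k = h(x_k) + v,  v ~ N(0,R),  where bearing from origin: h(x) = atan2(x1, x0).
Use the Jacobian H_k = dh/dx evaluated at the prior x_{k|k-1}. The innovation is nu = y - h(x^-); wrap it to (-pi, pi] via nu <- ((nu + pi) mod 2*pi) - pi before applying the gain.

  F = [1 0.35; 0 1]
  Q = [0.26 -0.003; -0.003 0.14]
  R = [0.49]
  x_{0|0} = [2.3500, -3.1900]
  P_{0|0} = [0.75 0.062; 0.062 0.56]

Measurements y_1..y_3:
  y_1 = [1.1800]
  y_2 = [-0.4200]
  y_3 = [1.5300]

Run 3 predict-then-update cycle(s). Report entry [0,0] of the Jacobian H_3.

H_jac[0,0] = 0.3321

step 1: x^-=[1.2335, -3.1900]  P^-=[1.1220 0.2550; 0.2550 0.7000]  H_jac=[0.2727 0.1054]  S=[0.5959]  K=[0.5586; 0.2406]  nu=[2.3818]  x^+=[2.5640, -2.6170]  P^+=[0.9361 0.1749; 0.1749 0.6655]
step 2: x^-=[1.6480, -2.6170]  P^-=[1.4000 0.4049; 0.4049 0.8055]  H_jac=[0.2736 0.1723]  S=[0.6569]  K=[0.6893; 0.3799]  nu=[0.5888]  x^+=[2.0539, -2.3933]  P^+=[1.0879 0.2328; 0.2328 0.7107]
step 3: x^-=[1.2163, -2.3933]  P^-=[1.5979 0.4786; 0.4786 0.8507]  H_jac=[0.3321 0.1688]  S=[0.7441]  K=[0.8217; 0.4065]  nu=[2.6306]  x^+=[3.3778, -1.3239]  P^+=[1.0956 0.2300; 0.2300 0.7277]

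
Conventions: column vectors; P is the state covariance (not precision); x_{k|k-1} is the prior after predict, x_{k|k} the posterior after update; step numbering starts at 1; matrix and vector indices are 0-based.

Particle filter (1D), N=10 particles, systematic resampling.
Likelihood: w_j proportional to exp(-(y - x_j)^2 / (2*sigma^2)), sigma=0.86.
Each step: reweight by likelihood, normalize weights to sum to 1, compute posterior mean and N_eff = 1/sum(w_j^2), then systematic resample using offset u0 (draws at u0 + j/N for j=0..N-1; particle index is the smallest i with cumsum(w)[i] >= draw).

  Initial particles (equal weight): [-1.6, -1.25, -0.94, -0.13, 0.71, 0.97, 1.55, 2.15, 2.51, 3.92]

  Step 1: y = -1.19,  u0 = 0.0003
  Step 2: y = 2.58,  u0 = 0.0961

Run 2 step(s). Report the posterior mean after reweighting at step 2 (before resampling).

post_mean = -0.2267

step 1: w=[0.2585, 0.2889, 0.2776, 0.1355, 0.0252, 0.0124, 0.0018, 0.0002, 0.0000, 0.0000]  mean=-1.0201  Neff=4.0574  idx=[0, 0, 0, 1, 1, 1, 2, 2, 2, 3]
step 2: w=[0.0009, 0.0009, 0.0009, 0.0063, 0.0063, 0.0063, 0.0294, 0.0294, 0.0294, 0.8902]  mean=-0.2267  Neff=1.2577  idx=[8, 9, 9, 9, 9, 9, 9, 9, 9, 9]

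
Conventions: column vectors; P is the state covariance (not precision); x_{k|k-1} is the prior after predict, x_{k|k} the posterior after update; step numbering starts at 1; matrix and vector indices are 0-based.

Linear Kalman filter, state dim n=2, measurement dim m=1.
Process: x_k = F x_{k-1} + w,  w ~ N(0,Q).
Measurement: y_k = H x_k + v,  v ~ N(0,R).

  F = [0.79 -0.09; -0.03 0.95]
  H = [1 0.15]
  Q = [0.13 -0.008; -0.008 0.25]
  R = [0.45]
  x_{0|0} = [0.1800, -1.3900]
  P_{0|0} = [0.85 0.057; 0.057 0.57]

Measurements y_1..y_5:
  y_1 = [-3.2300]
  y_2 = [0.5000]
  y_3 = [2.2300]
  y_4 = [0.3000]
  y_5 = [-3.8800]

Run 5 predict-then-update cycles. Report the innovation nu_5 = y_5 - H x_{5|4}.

step 1: x^-=[0.2673, -1.3259]  P^-=[0.6570 -0.0339; -0.0339 0.7619]  S=[1.1140]  K=[0.5852; 0.0721]  nu=[-3.2984]  x^+=[-1.6630, -1.5638]  P^+=[0.2755 -0.0810; -0.0810 0.7561]
step 2: x^-=[-1.1730, -1.4357]  P^-=[0.3196 -0.1402; -0.1402 0.9373]  S=[0.7486]  K=[0.3988; 0.0006]  nu=[1.8884]  x^+=[-0.4199, -1.4346]  P^+=[0.2005 -0.1403; -0.1403 0.9373]
step 3: x^-=[-0.2026, -1.3503]  P^-=[0.2827 -0.1986; -0.1986 1.1041]  S=[0.6980]  K=[0.3623; -0.0472]  nu=[2.6352]  x^+=[0.7522, -1.4748]  P^+=[0.1911 -0.1866; -0.1866 1.1025]
step 4: x^-=[0.7270, -1.4236]  P^-=[0.2847 -0.2474; -0.2474 1.2558]  S=[0.6888]  K=[0.3595; -0.0857]  nu=[-0.2134]  x^+=[0.6503, -1.4054]  P^+=[0.1957 -0.2262; -0.2262 1.2508]
step 5: x^-=[0.6402, -1.3546]  P^-=[0.2944 -0.2899; -0.2899 1.3919]  S=[0.6888]  K=[0.3643; -0.1178]  nu=[-4.3170]  x^+=[-0.9326, -0.8460]  P^+=[0.2030 -0.2604; -0.2604 1.3823]

innov = [-4.3170]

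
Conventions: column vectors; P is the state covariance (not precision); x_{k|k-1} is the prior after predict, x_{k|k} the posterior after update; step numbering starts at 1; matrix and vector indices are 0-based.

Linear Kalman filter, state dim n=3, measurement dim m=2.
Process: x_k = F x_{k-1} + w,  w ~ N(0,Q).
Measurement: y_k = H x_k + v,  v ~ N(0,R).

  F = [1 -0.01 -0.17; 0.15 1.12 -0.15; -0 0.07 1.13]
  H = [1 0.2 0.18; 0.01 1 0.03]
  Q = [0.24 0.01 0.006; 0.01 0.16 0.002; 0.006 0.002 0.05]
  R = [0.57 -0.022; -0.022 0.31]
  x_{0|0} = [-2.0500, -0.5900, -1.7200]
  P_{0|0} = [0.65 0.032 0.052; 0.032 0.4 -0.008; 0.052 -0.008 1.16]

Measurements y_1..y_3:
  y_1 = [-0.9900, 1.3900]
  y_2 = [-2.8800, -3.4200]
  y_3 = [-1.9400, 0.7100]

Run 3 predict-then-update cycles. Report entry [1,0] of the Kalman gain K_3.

K[1,0] = 0.0864

step 1: x^-=[-1.7517, -0.7103, -1.9849]  P^-=[0.9052 0.1608 -0.1559; 0.1608 0.7136 -0.1642; -0.1559 -0.1642 1.5319]  S=[1.5498 0.2636; 0.2636 1.0183]  K=[0.5849 0.0107; 0.0608 0.6817; 0.0796 -0.1382]  nu=[1.2610, 2.1774]  x^+=[-0.9907, 0.8508, -2.1854]  P^+=[0.3716 -0.0071 -0.2055; -0.0071 0.2127 -0.0878; -0.2055 -0.0878 1.5084]
step 2: x^-=[-0.6277, 1.1321, -2.4100]  P^-=[0.7249 0.1465 -0.5146; 0.1465 0.5055 -0.3821; -0.5146 -0.3821 1.9633]  S=[1.2246 0.1563; 0.1563 0.7970]  K=[0.5314 0.0693; 0.0684 0.6083; -0.1451 -0.3835]  nu=[-2.0449, -4.4735]  x^+=[-2.0246, -1.7288, -0.3976]  P^+=[0.3637 0.0171 -0.3656; 0.0171 0.1919 -0.1661; -0.3656 -0.1661 1.8028]
step 3: x^-=[-1.9397, -2.1804, -0.5703]  P^-=[0.7792 0.2231 -0.7485; 0.2231 0.5275 -0.5588; -0.7485 -0.5588 2.3267]  S=[1.2253 0.1996; 0.1996 0.8101]  K=[0.5423 0.1236; 0.0864 0.6119; -0.2713 -0.5460]  nu=[0.5384, 2.9269]  x^+=[-1.2858, -0.3430, -2.3146]  P^+=[0.3798 0.0360 -0.4477; 0.0360 0.1939 -0.2169; -0.4477 -0.2169 1.9358]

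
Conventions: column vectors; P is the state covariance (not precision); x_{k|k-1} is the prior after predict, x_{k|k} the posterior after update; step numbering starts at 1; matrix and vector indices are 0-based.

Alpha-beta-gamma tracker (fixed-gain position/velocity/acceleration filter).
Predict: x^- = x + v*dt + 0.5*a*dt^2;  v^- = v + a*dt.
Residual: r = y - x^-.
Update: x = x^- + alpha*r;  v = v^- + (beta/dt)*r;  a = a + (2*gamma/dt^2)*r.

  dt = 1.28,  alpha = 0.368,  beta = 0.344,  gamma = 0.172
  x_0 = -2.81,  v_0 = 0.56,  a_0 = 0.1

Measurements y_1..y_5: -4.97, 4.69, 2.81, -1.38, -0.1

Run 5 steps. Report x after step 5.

x_post = 4.4110

step 1: x_pred=-2.0113  r=-2.9587  x^+=-3.1001  v^+=-0.1072  a^+=-0.5212
step 2: x_pred=-3.6642  r=8.3542  x^+=-0.5899  v^+=1.4709  a^+=1.2328
step 3: x_pred=2.3028  r=0.5072  x^+=2.4895  v^+=3.1852  a^+=1.3393
step 4: x_pred=7.6637  r=-9.0437  x^+=4.3356  v^+=2.4691  a^+=-0.5595
step 5: x_pred=7.0377  r=-7.1377  x^+=4.4110  v^+=-0.1653  a^+=-2.0581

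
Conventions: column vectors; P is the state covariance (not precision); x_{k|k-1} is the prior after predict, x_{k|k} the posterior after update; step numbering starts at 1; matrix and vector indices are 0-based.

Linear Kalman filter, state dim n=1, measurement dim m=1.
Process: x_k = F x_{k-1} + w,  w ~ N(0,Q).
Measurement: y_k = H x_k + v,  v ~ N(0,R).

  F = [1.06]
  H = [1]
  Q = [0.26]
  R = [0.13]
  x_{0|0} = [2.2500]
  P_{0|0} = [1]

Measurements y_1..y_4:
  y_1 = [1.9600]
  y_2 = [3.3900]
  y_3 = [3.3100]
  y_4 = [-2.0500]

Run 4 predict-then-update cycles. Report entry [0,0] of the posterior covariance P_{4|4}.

P_post[0,0] = 0.0961

step 1: x^-=[2.3850]  P^-=[1.3836]  S=[1.5136]  K=[0.9141]  nu=[-0.4250]  x^+=[1.9965]  P^+=[0.1188]
step 2: x^-=[2.1163]  P^-=[0.3935]  S=[0.5235]  K=[0.7517]  nu=[1.2737]  x^+=[3.0737]  P^+=[0.0977]
step 3: x^-=[3.2581]  P^-=[0.3698]  S=[0.4998]  K=[0.7399]  nu=[0.0519]  x^+=[3.2965]  P^+=[0.0962]
step 4: x^-=[3.4943]  P^-=[0.3681]  S=[0.4981]  K=[0.7390]  nu=[-5.5443]  x^+=[-0.6029]  P^+=[0.0961]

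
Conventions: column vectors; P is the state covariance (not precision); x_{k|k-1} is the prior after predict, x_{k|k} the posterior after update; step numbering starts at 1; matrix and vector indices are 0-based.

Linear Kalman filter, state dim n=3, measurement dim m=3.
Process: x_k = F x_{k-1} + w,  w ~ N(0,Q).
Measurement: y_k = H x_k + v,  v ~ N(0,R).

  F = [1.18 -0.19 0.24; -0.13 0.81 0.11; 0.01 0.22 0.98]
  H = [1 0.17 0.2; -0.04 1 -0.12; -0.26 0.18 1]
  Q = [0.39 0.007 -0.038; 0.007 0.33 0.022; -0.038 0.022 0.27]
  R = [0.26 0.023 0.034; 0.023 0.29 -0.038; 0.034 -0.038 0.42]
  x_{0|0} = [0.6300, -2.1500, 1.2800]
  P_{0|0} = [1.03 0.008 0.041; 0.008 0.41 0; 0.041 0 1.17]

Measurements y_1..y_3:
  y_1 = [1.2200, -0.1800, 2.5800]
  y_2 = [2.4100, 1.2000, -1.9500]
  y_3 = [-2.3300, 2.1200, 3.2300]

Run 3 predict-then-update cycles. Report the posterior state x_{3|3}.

step 1: x^-=[1.4591, -1.6826, 0.7877]  P^-=[1.9260 -0.1713 0.2818; -0.1713 0.6277 0.2145; 0.2818 0.2145 1.4145]  S=[2.3298 -0.1490 0.1234; -0.1490 0.9061 0.1785; 0.1234 0.1785 1.9317]  K=[0.8384 -0.1401 -0.1699; 0.0253 0.6503 0.1309; 0.2163 -0.0666 0.7066]  nu=[-0.1106, 1.6555, 2.4745]  x^+=[0.7139, -0.2849, 2.4020]  P^+=[0.2064 -0.0046 0.0169; -0.0046 0.1836 -0.0031; 0.0169 -0.0031 0.3116]
step 2: x^-=[1.4730, -0.0594, 2.2985]  P^-=[0.7139 -0.0481 0.0489; -0.0481 0.4577 0.0834; 0.0489 0.0834 0.5772]  S=[1.0191 0.0194 0.0349; 0.0194 0.7414 0.0766; 0.0349 0.0766 1.0694]  K=[0.7094 -0.1142 -0.1509; 0.0301 0.5929 0.1233; 0.1576 -0.0434 0.5399]  nu=[0.4874, 1.5941, -3.8548]  x^+=[2.2182, 0.4250, 0.2250]  P^+=[0.1749 -0.0027 0.0111; -0.0027 0.1677 -0.0006; 0.0111 -0.0006 0.2367]
step 3: x^-=[2.5908, 0.0806, 0.3362]  P^-=[0.6609 -0.0411 0.0249; -0.0411 0.4460 0.0753; 0.0249 0.0753 0.5054]  S=[0.9551 0.0298 0.0105; 0.0298 0.7298 0.0730; 0.0105 0.0730 1.0026]  K=[0.6949 -0.1097 -0.1532; 0.0325 0.5874 0.1228; 0.1409 -0.0382 0.5125]  nu=[-5.0017, 2.1833, 3.5529]  x^+=[-1.6688, 1.6370, 1.3687]  P^+=[0.1716 -0.0021 0.0085; -0.0021 0.1663 -0.0001; 0.0085 -0.0001 0.2237]

x_post = [-1.6688, 1.6370, 1.3687]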